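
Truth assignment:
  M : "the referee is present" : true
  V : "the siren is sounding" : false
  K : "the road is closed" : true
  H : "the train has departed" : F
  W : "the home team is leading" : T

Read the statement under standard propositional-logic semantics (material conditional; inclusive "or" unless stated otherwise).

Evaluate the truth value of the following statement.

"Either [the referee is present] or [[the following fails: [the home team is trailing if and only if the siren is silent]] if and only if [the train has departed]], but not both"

True.

Parsed as M xor (~(~W <-> ~V) <-> H)

~W = ~T = F
~V = ~F = T
~W <-> ~V = F <-> T = F
~(~W <-> ~V) = ~F = T
~(~W <-> ~V) <-> H = T <-> F = F
M xor (~(~W <-> ~V) <-> H) = T xor F = T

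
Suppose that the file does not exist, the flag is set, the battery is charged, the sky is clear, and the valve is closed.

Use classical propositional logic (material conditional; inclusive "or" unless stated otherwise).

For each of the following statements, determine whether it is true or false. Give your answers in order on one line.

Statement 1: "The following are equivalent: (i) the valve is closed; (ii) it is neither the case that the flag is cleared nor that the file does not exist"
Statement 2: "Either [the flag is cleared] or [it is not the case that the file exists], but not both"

Let U = "the valve is open" (False), Q = "the flag is set" (True), P = "the file exists" (False).

Statement 1: In symbols: not U iff (not Q nor not P)

not U = not False = True
not Q = not True = False
not P = not False = True
not Q nor not P = False nor True = False
not U iff (not Q nor not P) = True iff False = False
So Statement 1 is false.

Statement 2: This is not Q xor not P.

not Q = not True = False
not P = not False = True
not Q xor not P = False xor True = True
Thus Statement 2 is true.

Statement 1 false; Statement 2 true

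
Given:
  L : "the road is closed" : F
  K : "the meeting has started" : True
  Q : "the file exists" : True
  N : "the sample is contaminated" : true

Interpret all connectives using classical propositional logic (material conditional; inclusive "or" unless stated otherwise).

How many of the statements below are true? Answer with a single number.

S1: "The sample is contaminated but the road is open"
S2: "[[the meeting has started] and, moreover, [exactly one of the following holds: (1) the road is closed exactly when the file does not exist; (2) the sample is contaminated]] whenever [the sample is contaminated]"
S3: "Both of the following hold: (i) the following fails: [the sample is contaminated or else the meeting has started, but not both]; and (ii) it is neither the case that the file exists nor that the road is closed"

S1: Parsed as N ∧ ¬L

¬L = ¬F = T
N ∧ ¬L = T ∧ T = T
So S1 is true.

S2: Parsed as N → (K ∧ ((L ↔ ¬Q) ⊕ N))

¬Q = ¬T = F
L ↔ ¬Q = F ↔ F = T
(L ↔ ¬Q) ⊕ N = T ⊕ T = F
K ∧ ((L ↔ ¬Q) ⊕ N) = T ∧ F = F
N → (K ∧ ((L ↔ ¬Q) ⊕ N)) = T → F = F
So S2 is false.

S3: In symbols: ¬(N ⊕ K) ∧ (Q ↓ L)

N ⊕ K = T ⊕ T = F
¬(N ⊕ K) = ¬F = T
Q ↓ L = T ↓ F = F
¬(N ⊕ K) ∧ (Q ↓ L) = T ∧ F = F
Thus S3 is false.

True statements: 1.

1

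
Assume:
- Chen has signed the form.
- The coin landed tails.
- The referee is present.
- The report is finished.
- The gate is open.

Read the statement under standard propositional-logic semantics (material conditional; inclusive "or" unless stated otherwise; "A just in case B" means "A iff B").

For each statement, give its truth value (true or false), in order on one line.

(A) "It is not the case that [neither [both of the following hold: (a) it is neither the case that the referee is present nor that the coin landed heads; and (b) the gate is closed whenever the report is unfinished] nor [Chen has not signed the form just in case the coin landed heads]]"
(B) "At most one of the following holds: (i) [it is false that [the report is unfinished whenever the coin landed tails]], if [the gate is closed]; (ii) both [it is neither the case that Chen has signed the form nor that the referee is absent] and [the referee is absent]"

Let N = "the referee is present" (T), S = "the coin landed heads" (F), U = "the report is finished" (T), M = "the gate is open" (T), W = "Chen has signed the form" (T).

(A): In symbols: ¬(((N ↓ S) ∧ (¬U → ¬M)) ↓ (¬W ↔ S))

N ↓ S = T ↓ F = F
¬U = ¬T = F
¬M = ¬T = F
¬U → ¬M = F → F = T
(N ↓ S) ∧ (¬U → ¬M) = F ∧ T = F
¬W = ¬T = F
¬W ↔ S = F ↔ F = T
((N ↓ S) ∧ (¬U → ¬M)) ↓ (¬W ↔ S) = F ↓ T = F
¬(((N ↓ S) ∧ (¬U → ¬M)) ↓ (¬W ↔ S)) = ¬F = T
So (A) is true.

(B): Parsed as (¬M → ¬(¬S → ¬U)) ↑ ((W ↓ ¬N) ∧ ¬N)

¬M = ¬T = F
¬S = ¬F = T
¬U = ¬T = F
¬S → ¬U = T → F = F
¬(¬S → ¬U) = ¬F = T
¬M → ¬(¬S → ¬U) = F → T = T
¬N = ¬T = F
W ↓ ¬N = T ↓ F = F
¬N = ¬T = F
(W ↓ ¬N) ∧ ¬N = F ∧ F = F
(¬M → ¬(¬S → ¬U)) ↑ ((W ↓ ¬N) ∧ ¬N) = T ↑ F = T
Hence (B) is true.

(A) T / (B) T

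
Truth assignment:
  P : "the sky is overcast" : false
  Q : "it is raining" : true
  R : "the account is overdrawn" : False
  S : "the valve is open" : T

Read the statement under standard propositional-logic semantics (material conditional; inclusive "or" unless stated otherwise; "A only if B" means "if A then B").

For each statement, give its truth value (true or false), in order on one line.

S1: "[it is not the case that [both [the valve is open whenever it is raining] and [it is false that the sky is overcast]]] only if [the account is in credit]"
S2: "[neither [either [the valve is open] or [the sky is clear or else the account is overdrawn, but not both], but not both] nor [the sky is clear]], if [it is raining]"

S1 T, S2 F

S1: Formalization: not ((Q -> S) and not P) -> not R

Q -> S = True -> True = True
not P = not False = True
(Q -> S) and not P = True and True = True
not ((Q -> S) and not P) = not True = False
not R = not False = True
not ((Q -> S) and not P) -> not R = False -> True = True
Thus S1 is true.

S2: Parsed as Q -> ((S xor (not P xor R)) nor not P)

not P = not False = True
not P xor R = True xor False = True
S xor (not P xor R) = True xor True = False
not P = not False = True
(S xor (not P xor R)) nor not P = False nor True = False
Q -> ((S xor (not P xor R)) nor not P) = True -> False = False
So S2 is false.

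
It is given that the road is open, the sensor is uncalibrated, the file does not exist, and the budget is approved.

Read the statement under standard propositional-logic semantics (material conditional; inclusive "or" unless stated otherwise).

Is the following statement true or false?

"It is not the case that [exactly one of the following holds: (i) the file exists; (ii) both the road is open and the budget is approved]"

Let R = "the file exists" (False), P = "the road is closed" (False), S = "the budget is approved" (True).
Parsed as not (R xor (not P and S))

not P = not False = True
not P and S = True and True = True
R xor (not P and S) = False xor True = True
not (R xor (not P and S)) = not True = False

The statement is false.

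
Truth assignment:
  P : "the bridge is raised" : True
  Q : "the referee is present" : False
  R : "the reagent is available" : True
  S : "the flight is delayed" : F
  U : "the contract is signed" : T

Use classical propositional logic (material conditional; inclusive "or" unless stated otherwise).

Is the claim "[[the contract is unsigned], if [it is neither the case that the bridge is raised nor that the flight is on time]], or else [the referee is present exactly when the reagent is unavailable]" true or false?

Values: P=T, S=F, U=T, Q=F, R=T.
Formalization: ((P nor ~S) -> ~U) | (Q <-> ~R)

~S = ~F = T
P nor ~S = T nor T = F
~U = ~T = F
(P nor ~S) -> ~U = F -> F = T
~R = ~T = F
Q <-> ~R = F <-> F = T
((P nor ~S) -> ~U) | (Q <-> ~R) = T | T = T

True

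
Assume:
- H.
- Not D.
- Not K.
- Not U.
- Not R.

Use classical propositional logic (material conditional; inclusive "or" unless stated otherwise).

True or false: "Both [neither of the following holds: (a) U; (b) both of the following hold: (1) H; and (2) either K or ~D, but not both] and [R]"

False

Formalization: (U nor (H and (K xor not D))) and R

not D = not False = True
K xor not D = False xor True = True
H and (K xor not D) = True and True = True
U nor (H and (K xor not D)) = False nor True = False
(U nor (H and (K xor not D))) and R = False and False = False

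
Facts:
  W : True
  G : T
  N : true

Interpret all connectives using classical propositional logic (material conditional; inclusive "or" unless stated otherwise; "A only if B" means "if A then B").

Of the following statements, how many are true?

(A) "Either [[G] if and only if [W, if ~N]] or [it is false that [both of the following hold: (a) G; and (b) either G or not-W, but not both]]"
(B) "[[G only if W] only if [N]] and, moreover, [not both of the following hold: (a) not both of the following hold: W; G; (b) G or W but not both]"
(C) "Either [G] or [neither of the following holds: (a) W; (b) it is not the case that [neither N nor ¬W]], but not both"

(A): This is (G <-> (~N -> W)) | ~(G & (G xor ~W)).

~N = ~T = F
~N -> W = F -> T = T
G <-> (~N -> W) = T <-> T = T
~W = ~T = F
G xor ~W = T xor F = T
G & (G xor ~W) = T & T = T
~(G & (G xor ~W)) = ~T = F
(G <-> (~N -> W)) | ~(G & (G xor ~W)) = T | F = T
Hence (A) is true.

(B): This is ((G -> W) -> N) & ((W nand G) nand (G xor W)).

G -> W = T -> T = T
(G -> W) -> N = T -> T = T
W nand G = T nand T = F
G xor W = T xor T = F
(W nand G) nand (G xor W) = F nand F = T
((G -> W) -> N) & ((W nand G) nand (G xor W)) = T & T = T
Thus (B) is true.

(C): Formalization: G xor (W nor ~(N nor ~W))

~W = ~T = F
N nor ~W = T nor F = F
~(N nor ~W) = ~F = T
W nor ~(N nor ~W) = T nor T = F
G xor (W nor ~(N nor ~W)) = T xor F = T
Thus (C) is true.

3 of the 3 statements are true ((A), (B), (C)).

3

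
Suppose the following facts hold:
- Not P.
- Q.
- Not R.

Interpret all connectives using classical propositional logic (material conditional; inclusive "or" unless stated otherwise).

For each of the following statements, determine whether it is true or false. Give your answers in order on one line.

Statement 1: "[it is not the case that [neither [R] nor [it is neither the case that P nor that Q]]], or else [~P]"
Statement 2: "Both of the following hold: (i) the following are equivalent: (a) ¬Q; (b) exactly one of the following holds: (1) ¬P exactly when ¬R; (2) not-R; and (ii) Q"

Statement 1: This is ¬(R ↓ (P ↓ Q)) ∨ ¬P.

P ↓ Q = F ↓ T = F
R ↓ (P ↓ Q) = F ↓ F = T
¬(R ↓ (P ↓ Q)) = ¬T = F
¬P = ¬F = T
¬(R ↓ (P ↓ Q)) ∨ ¬P = F ∨ T = T
Hence Statement 1 is true.

Statement 2: Formalization: (¬Q ↔ ((¬P ↔ ¬R) ⊕ ¬R)) ∧ Q

¬Q = ¬T = F
¬P = ¬F = T
¬R = ¬F = T
¬P ↔ ¬R = T ↔ T = T
¬R = ¬F = T
(¬P ↔ ¬R) ⊕ ¬R = T ⊕ T = F
¬Q ↔ ((¬P ↔ ¬R) ⊕ ¬R) = F ↔ F = T
(¬Q ↔ ((¬P ↔ ¬R) ⊕ ¬R)) ∧ Q = T ∧ T = T
Hence Statement 2 is true.

Statement 1 True, Statement 2 True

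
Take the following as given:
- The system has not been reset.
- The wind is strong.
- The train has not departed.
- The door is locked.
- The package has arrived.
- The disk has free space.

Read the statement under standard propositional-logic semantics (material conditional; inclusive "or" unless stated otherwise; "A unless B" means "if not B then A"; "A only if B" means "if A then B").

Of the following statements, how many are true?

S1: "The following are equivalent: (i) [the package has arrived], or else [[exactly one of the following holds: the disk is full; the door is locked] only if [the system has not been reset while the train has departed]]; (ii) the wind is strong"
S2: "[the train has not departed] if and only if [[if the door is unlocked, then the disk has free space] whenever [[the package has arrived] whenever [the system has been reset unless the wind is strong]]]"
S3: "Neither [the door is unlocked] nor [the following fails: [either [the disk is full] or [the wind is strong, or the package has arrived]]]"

Let P = "the package has arrived" (T), U = "the disk is full" (F), N = "the door is locked" (T), R = "the system has been reset" (F), G = "the train has departed" (F), L = "the wind is strong" (T).

S1: This is (P ∨ ((U ⊕ N) → (¬R ∧ G))) ↔ L.

U ⊕ N = F ⊕ T = T
¬R = ¬F = T
¬R ∧ G = T ∧ F = F
(U ⊕ N) → (¬R ∧ G) = T → F = F
P ∨ ((U ⊕ N) → (¬R ∧ G)) = T ∨ F = T
(P ∨ ((U ⊕ N) → (¬R ∧ G))) ↔ L = T ↔ T = T
Thus S1 is true.

S2: This is ¬G ↔ (((R ∨ L) → P) → (¬N → ¬U)).

¬G = ¬F = T
R ∨ L = F ∨ T = T
(R ∨ L) → P = T → T = T
¬N = ¬T = F
¬U = ¬F = T
¬N → ¬U = F → T = T
((R ∨ L) → P) → (¬N → ¬U) = T → T = T
¬G ↔ (((R ∨ L) → P) → (¬N → ¬U)) = T ↔ T = T
Hence S2 is true.

S3: In symbols: ¬N ↓ ¬(U ∨ (L ∨ P))

¬N = ¬T = F
L ∨ P = T ∨ T = T
U ∨ (L ∨ P) = F ∨ T = T
¬(U ∨ (L ∨ P)) = ¬T = F
¬N ↓ ¬(U ∨ (L ∨ P)) = F ↓ F = T
Hence S3 is true.

True statements: 3 (S1, S2, S3).

3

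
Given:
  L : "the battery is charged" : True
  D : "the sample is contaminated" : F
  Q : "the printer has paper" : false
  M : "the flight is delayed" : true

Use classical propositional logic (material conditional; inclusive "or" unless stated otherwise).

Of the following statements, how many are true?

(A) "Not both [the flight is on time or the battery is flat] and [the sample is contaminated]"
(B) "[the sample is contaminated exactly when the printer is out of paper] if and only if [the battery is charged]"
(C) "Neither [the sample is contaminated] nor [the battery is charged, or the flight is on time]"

(A): In symbols: (~M | ~L) nand D

~M = ~T = F
~L = ~T = F
~M | ~L = F | F = F
(~M | ~L) nand D = F nand F = T
Thus (A) is true.

(B): In symbols: (D <-> ~Q) <-> L

~Q = ~F = T
D <-> ~Q = F <-> T = F
(D <-> ~Q) <-> L = F <-> T = F
Thus (B) is false.

(C): Parsed as D nor (L | ~M)

~M = ~T = F
L | ~M = T | F = T
D nor (L | ~M) = F nor T = F
Hence (C) is false.

Count: 1.

1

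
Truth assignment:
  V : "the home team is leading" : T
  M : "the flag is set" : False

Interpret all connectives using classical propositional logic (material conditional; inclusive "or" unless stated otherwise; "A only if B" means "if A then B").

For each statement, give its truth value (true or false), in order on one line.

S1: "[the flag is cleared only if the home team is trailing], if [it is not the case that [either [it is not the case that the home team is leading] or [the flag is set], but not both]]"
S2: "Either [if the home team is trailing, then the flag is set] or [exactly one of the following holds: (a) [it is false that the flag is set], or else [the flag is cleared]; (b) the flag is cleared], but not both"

S1: Parsed as ~(~V xor M) -> (~M -> ~V)

~V = ~T = F
~V xor M = F xor F = F
~(~V xor M) = ~F = T
~M = ~F = T
~V = ~T = F
~M -> ~V = T -> F = F
~(~V xor M) -> (~M -> ~V) = T -> F = F
Thus S1 is false.

S2: Parsed as (~V -> M) xor ((~M | ~M) xor ~M)

~V = ~T = F
~V -> M = F -> F = T
~M = ~F = T
~M = ~F = T
~M | ~M = T | T = T
~M = ~F = T
(~M | ~M) xor ~M = T xor T = F
(~V -> M) xor ((~M | ~M) xor ~M) = T xor F = T
Hence S2 is true.

S1 False; S2 True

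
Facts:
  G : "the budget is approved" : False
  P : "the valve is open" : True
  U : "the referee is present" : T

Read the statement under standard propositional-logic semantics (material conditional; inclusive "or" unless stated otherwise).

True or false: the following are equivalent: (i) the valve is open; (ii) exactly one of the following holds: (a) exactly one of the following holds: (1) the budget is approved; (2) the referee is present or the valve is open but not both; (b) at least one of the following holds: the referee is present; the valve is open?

The statement is true.

Parsed as P <-> ((G xor (U xor P)) xor (U | P))

U xor P = T xor T = F
G xor (U xor P) = F xor F = F
U | P = T | T = T
(G xor (U xor P)) xor (U | P) = F xor T = T
P <-> ((G xor (U xor P)) xor (U | P)) = T <-> T = T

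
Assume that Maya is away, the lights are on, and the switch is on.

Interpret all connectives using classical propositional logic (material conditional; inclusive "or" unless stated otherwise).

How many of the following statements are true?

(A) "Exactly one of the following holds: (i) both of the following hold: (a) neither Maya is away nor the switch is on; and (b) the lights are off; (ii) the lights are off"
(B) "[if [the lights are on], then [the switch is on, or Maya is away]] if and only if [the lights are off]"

Let R = "Maya is at home" (False), U = "the switch is on" (True), Q = "the lights are on" (True).

(A): This is ((not R nor U) and not Q) xor not Q.

not R = not False = True
not R nor U = True nor True = False
not Q = not True = False
(not R nor U) and not Q = False and False = False
not Q = not True = False
((not R nor U) and not Q) xor not Q = False xor False = False
So (A) is false.

(B): In symbols: (Q -> (U or not R)) iff not Q

not R = not False = True
U or not R = True or True = True
Q -> (U or not R) = True -> True = True
not Q = not True = False
(Q -> (U or not R)) iff not Q = True iff False = False
Thus (B) is false.

0 of the 2 statements are true (none).

0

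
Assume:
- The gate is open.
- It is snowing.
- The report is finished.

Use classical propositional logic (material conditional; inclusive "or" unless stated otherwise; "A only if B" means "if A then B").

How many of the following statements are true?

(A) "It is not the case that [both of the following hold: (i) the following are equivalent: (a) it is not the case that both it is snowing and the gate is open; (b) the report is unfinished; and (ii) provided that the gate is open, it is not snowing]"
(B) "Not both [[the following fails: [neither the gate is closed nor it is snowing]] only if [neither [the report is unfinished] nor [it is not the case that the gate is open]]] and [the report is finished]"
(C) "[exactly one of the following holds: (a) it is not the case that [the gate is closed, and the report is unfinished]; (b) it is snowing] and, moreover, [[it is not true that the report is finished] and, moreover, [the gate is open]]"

1

Let Q = "it is snowing" (True), P = "the gate is open" (True), R = "the report is finished" (True).

(A): Formalization: not (((Q nand P) iff not R) and (P -> not Q))

Q nand P = True nand True = False
not R = not True = False
(Q nand P) iff not R = False iff False = True
not Q = not True = False
P -> not Q = True -> False = False
((Q nand P) iff not R) and (P -> not Q) = True and False = False
not (((Q nand P) iff not R) and (P -> not Q)) = not False = True
Hence (A) is true.

(B): In symbols: (not (not P nor Q) -> (not R nor not P)) nand R

not P = not True = False
not P nor Q = False nor True = False
not (not P nor Q) = not False = True
not R = not True = False
not P = not True = False
not R nor not P = False nor False = True
not (not P nor Q) -> (not R nor not P) = True -> True = True
(not (not P nor Q) -> (not R nor not P)) nand R = True nand True = False
Hence (B) is false.

(C): This is (not (not P and not R) xor Q) and (not R and P).

not P = not True = False
not R = not True = False
not P and not R = False and False = False
not (not P and not R) = not False = True
not (not P and not R) xor Q = True xor True = False
not R = not True = False
not R and P = False and True = False
(not (not P and not R) xor Q) and (not R and P) = False and False = False
Hence (C) is false.

Count: 1.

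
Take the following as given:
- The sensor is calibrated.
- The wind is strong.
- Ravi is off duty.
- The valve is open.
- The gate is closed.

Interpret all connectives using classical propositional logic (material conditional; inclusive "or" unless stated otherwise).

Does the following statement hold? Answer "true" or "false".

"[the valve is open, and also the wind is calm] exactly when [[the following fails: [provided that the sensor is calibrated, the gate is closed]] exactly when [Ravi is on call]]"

The statement is false.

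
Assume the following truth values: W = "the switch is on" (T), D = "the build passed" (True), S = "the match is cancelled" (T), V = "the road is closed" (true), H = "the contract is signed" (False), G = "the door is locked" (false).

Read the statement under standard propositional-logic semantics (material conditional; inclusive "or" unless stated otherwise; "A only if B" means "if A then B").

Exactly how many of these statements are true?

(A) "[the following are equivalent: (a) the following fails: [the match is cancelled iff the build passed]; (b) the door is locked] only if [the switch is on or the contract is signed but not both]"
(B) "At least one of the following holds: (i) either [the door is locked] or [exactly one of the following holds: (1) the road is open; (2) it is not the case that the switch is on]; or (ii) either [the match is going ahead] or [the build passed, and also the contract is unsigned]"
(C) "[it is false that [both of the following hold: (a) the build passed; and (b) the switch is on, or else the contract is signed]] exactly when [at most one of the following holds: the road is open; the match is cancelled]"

2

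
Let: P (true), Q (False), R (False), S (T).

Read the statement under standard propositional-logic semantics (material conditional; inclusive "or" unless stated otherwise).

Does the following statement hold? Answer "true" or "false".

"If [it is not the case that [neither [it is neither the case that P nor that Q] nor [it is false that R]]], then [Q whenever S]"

false

In symbols: ~((P nor Q) nor ~R) -> (S -> Q)

P nor Q = T nor F = F
~R = ~F = T
(P nor Q) nor ~R = F nor T = F
~((P nor Q) nor ~R) = ~F = T
S -> Q = T -> F = F
~((P nor Q) nor ~R) -> (S -> Q) = T -> F = F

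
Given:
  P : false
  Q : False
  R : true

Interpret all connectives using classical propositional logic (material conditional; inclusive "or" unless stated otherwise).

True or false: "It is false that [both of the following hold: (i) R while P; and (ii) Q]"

Formalization: ¬((R ∧ P) ∧ Q)

R ∧ P = T ∧ F = F
(R ∧ P) ∧ Q = F ∧ F = F
¬((R ∧ P) ∧ Q) = ¬F = T

The statement is true.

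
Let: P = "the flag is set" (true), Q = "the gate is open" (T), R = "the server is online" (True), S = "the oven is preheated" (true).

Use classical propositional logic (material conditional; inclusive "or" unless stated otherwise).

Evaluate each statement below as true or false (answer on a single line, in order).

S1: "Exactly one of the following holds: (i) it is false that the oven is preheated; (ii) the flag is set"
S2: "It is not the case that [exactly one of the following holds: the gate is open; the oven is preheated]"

S1: Formalization: ~S xor P

~S = ~T = F
~S xor P = F xor T = T
So S1 is true.

S2: In symbols: ~(Q xor S)

Q xor S = T xor T = F
~(Q xor S) = ~F = T
Hence S2 is true.

S1 T, S2 T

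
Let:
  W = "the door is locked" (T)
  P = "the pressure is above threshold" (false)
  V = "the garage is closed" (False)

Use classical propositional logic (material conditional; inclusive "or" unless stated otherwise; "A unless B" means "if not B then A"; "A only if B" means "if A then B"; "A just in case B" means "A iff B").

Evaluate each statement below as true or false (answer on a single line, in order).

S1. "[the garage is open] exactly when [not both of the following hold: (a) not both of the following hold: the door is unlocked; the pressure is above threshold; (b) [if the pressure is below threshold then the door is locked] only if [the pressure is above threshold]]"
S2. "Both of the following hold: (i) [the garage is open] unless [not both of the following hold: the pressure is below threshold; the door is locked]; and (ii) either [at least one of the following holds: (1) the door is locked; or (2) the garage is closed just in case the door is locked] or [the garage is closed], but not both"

S1 T, S2 T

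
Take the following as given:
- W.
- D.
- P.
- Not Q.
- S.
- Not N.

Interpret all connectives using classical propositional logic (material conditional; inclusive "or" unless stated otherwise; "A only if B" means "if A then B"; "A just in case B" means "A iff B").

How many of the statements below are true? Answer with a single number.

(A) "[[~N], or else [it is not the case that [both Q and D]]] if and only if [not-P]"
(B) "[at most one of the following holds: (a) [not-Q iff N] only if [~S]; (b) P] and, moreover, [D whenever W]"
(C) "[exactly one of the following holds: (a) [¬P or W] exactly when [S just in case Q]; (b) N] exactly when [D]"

(A): Formalization: (not N or not (Q and D)) iff not P

not N = not False = True
Q and D = False and True = False
not (Q and D) = not False = True
not N or not (Q and D) = True or True = True
not P = not True = False
(not N or not (Q and D)) iff not P = True iff False = False
Hence (A) is false.

(B): Parsed as (((not Q iff N) -> not S) nand P) and (W -> D)

not Q = not False = True
not Q iff N = True iff False = False
not S = not True = False
(not Q iff N) -> not S = False -> False = True
((not Q iff N) -> not S) nand P = True nand True = False
W -> D = True -> True = True
(((not Q iff N) -> not S) nand P) and (W -> D) = False and True = False
So (B) is false.

(C): Parsed as (((not P or W) iff (S iff Q)) xor N) iff D

not P = not True = False
not P or W = False or True = True
S iff Q = True iff False = False
(not P or W) iff (S iff Q) = True iff False = False
((not P or W) iff (S iff Q)) xor N = False xor False = False
(((not P or W) iff (S iff Q)) xor N) iff D = False iff True = False
Thus (C) is false.

0 of the 3 statements are true (none).

0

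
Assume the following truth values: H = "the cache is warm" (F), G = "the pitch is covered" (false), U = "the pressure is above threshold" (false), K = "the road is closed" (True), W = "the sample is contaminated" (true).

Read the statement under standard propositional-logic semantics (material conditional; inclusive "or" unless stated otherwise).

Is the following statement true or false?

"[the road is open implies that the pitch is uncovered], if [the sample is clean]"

true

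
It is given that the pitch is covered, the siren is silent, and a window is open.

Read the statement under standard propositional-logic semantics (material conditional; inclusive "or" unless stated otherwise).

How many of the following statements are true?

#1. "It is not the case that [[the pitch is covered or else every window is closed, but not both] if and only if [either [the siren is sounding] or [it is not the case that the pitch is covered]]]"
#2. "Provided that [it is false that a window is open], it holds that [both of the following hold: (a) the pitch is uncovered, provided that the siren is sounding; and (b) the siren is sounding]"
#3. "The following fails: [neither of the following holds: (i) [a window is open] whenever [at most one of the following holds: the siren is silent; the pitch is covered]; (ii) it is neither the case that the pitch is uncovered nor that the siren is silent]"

Let V = "the pitch is covered" (True), R = "a window is open" (True), U = "the siren is sounding" (False).

#1: Formalization: not ((V xor not R) iff (U or not V))

not R = not True = False
V xor not R = True xor False = True
not V = not True = False
U or not V = False or False = False
(V xor not R) iff (U or not V) = True iff False = False
not ((V xor not R) iff (U or not V)) = not False = True
So #1 is true.

#2: Formalization: not R -> ((U -> not V) and U)

not R = not True = False
not V = not True = False
U -> not V = False -> False = True
(U -> not V) and U = True and False = False
not R -> ((U -> not V) and U) = False -> False = True
So #2 is true.

#3: This is not (((not U nand V) -> R) nor (not V nor not U)).

not U = not False = True
not U nand V = True nand True = False
(not U nand V) -> R = False -> True = True
not V = not True = False
not U = not False = True
not V nor not U = False nor True = False
((not U nand V) -> R) nor (not V nor not U) = True nor False = False
not (((not U nand V) -> R) nor (not V nor not U)) = not False = True
Thus #3 is true.

3 of the 3 statements are true.

3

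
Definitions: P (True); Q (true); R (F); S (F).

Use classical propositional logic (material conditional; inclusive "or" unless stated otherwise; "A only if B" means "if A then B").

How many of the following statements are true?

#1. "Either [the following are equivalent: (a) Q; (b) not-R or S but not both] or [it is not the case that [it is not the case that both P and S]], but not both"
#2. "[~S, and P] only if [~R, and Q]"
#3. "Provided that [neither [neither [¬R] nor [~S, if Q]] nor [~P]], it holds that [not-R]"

3

#1: This is (Q iff (not R xor S)) xor not (P nand S).

not R = not False = True
not R xor S = True xor False = True
Q iff (not R xor S) = True iff True = True
P nand S = True nand False = True
not (P nand S) = not True = False
(Q iff (not R xor S)) xor not (P nand S) = True xor False = True
Thus #1 is true.

#2: In symbols: (not S and P) -> (not R and Q)

not S = not False = True
not S and P = True and True = True
not R = not False = True
not R and Q = True and True = True
(not S and P) -> (not R and Q) = True -> True = True
So #2 is true.

#3: In symbols: ((not R nor (Q -> not S)) nor not P) -> not R

not R = not False = True
not S = not False = True
Q -> not S = True -> True = True
not R nor (Q -> not S) = True nor True = False
not P = not True = False
(not R nor (Q -> not S)) nor not P = False nor False = True
not R = not False = True
((not R nor (Q -> not S)) nor not P) -> not R = True -> True = True
Thus #3 is true.

3 of the 3 statements are true (#1, #2, #3).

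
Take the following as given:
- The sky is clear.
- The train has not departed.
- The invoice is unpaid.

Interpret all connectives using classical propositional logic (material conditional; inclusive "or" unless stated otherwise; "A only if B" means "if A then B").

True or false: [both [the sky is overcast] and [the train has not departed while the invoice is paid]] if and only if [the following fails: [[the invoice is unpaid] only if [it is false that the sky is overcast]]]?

Let P = "the sky is overcast" (F), Q = "the train has departed" (F), R = "the invoice is paid" (F).
Parsed as (P ∧ (¬Q ∧ R)) ↔ ¬(¬R → ¬P)

¬Q = ¬F = T
¬Q ∧ R = T ∧ F = F
P ∧ (¬Q ∧ R) = F ∧ F = F
¬R = ¬F = T
¬P = ¬F = T
¬R → ¬P = T → T = T
¬(¬R → ¬P) = ¬T = F
(P ∧ (¬Q ∧ R)) ↔ ¬(¬R → ¬P) = F ↔ F = T

True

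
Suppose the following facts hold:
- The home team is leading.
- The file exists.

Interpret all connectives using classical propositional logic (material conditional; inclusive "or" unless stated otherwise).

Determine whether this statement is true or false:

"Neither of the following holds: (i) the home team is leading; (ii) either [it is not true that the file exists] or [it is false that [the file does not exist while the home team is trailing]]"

The statement is false.

Let P = "the home team is leading" (True), Q = "the file exists" (True).
In symbols: P nor (not Q or not (not Q and not P))

not Q = not True = False
not Q = not True = False
not P = not True = False
not Q and not P = False and False = False
not (not Q and not P) = not False = True
not Q or not (not Q and not P) = False or True = True
P nor (not Q or not (not Q and not P)) = True nor True = False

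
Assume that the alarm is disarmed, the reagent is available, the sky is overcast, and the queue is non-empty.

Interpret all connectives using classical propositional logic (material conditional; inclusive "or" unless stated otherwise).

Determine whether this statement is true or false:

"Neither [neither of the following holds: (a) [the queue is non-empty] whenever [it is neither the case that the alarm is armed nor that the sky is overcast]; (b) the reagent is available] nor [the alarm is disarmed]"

False.

Let L = "the alarm is armed" (False), N = "the sky is overcast" (True), M = "the queue is empty" (False), P = "the reagent is available" (True).
Parsed as (((L nor N) -> not M) nor P) nor not L

L nor N = False nor True = False
not M = not False = True
(L nor N) -> not M = False -> True = True
((L nor N) -> not M) nor P = True nor True = False
not L = not False = True
(((L nor N) -> not M) nor P) nor not L = False nor True = False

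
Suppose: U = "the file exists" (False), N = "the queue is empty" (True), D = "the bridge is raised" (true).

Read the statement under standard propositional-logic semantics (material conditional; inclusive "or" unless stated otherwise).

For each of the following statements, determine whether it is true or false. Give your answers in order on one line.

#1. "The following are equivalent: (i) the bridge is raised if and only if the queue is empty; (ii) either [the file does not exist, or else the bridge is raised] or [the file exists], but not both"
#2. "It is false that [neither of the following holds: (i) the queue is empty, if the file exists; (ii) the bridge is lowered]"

#1 True; #2 True

#1: In symbols: (D <-> N) <-> ((~U | D) xor U)

D <-> N = T <-> T = T
~U = ~F = T
~U | D = T | T = T
(~U | D) xor U = T xor F = T
(D <-> N) <-> ((~U | D) xor U) = T <-> T = T
Thus #1 is true.

#2: This is ~((U -> N) nor ~D).

U -> N = F -> T = T
~D = ~T = F
(U -> N) nor ~D = T nor F = F
~((U -> N) nor ~D) = ~F = T
Hence #2 is true.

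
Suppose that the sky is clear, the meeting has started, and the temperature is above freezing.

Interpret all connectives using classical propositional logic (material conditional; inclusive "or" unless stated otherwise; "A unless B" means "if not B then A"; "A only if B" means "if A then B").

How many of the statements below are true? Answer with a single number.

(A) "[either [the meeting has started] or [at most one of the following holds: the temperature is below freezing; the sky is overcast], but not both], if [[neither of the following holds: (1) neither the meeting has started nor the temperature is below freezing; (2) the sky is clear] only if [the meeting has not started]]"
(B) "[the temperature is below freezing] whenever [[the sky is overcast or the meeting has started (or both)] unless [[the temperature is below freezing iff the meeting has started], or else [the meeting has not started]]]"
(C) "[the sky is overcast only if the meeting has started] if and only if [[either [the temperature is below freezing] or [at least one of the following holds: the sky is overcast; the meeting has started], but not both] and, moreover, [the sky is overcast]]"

Let S = "the meeting has started" (T), G = "the temperature is below freezing" (F), H = "the sky is overcast" (F).

(A): In symbols: (((S nor G) nor ~H) -> ~S) -> (S xor (G nand H))

S nor G = T nor F = F
~H = ~F = T
(S nor G) nor ~H = F nor T = F
~S = ~T = F
((S nor G) nor ~H) -> ~S = F -> F = T
G nand H = F nand F = T
S xor (G nand H) = T xor T = F
(((S nor G) nor ~H) -> ~S) -> (S xor (G nand H)) = T -> F = F
So (A) is false.

(B): Parsed as ((H | S) | ((G <-> S) | ~S)) -> G

H | S = F | T = T
G <-> S = F <-> T = F
~S = ~T = F
(G <-> S) | ~S = F | F = F
(H | S) | ((G <-> S) | ~S) = T | F = T
((H | S) | ((G <-> S) | ~S)) -> G = T -> F = F
Hence (B) is false.

(C): In symbols: (H -> S) <-> ((G xor (H | S)) & H)

H -> S = F -> T = T
H | S = F | T = T
G xor (H | S) = F xor T = T
(G xor (H | S)) & H = T & F = F
(H -> S) <-> ((G xor (H | S)) & H) = T <-> F = F
So (C) is false.

Count: 0.

0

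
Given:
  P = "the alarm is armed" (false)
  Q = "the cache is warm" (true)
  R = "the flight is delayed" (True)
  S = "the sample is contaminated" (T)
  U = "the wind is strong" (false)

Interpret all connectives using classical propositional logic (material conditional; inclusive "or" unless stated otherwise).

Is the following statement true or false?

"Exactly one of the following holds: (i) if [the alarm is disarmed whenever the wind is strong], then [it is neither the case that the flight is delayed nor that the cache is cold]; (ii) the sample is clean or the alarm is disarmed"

Values: U=F, P=F, R=T, Q=T, S=T.
This is ((U -> ~P) -> (R nor ~Q)) xor (~S | ~P).

~P = ~F = T
U -> ~P = F -> T = T
~Q = ~T = F
R nor ~Q = T nor F = F
(U -> ~P) -> (R nor ~Q) = T -> F = F
~S = ~T = F
~P = ~F = T
~S | ~P = F | T = T
((U -> ~P) -> (R nor ~Q)) xor (~S | ~P) = F xor T = T

The statement is true.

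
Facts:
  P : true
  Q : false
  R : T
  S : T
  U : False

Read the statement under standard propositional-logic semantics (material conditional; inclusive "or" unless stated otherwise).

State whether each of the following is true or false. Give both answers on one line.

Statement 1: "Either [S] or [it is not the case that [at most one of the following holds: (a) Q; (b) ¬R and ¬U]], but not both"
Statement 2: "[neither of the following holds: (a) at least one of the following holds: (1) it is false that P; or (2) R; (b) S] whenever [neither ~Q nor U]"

Statement 1: This is S ⊕ ¬(Q ↑ (¬R ∧ ¬U)).

¬R = ¬T = F
¬U = ¬F = T
¬R ∧ ¬U = F ∧ T = F
Q ↑ (¬R ∧ ¬U) = F ↑ F = T
¬(Q ↑ (¬R ∧ ¬U)) = ¬T = F
S ⊕ ¬(Q ↑ (¬R ∧ ¬U)) = T ⊕ F = T
Thus Statement 1 is true.

Statement 2: Formalization: (¬Q ↓ U) → ((¬P ∨ R) ↓ S)

¬Q = ¬F = T
¬Q ↓ U = T ↓ F = F
¬P = ¬T = F
¬P ∨ R = F ∨ T = T
(¬P ∨ R) ↓ S = T ↓ T = F
(¬Q ↓ U) → ((¬P ∨ R) ↓ S) = F → F = T
Hence Statement 2 is true.

Statement 1 true / Statement 2 true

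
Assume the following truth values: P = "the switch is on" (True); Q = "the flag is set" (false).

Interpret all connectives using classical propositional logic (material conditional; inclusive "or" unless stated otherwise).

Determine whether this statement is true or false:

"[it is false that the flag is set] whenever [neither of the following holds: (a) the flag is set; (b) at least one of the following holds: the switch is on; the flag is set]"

True

Values: Q=F, P=T.
This is (Q nor (P | Q)) -> ~Q.

P | Q = T | F = T
Q nor (P | Q) = F nor T = F
~Q = ~F = T
(Q nor (P | Q)) -> ~Q = F -> T = T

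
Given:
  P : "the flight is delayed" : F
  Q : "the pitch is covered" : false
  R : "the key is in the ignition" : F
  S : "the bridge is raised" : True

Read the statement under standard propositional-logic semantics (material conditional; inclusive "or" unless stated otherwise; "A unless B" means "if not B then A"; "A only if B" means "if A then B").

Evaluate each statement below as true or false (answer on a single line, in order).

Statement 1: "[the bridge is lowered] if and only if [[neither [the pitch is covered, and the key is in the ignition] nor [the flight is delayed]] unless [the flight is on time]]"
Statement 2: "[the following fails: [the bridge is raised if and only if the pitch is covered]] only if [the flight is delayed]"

Statement 1: In symbols: ~S <-> (((Q & R) nor P) | ~P)

~S = ~T = F
Q & R = F & F = F
(Q & R) nor P = F nor F = T
~P = ~F = T
((Q & R) nor P) | ~P = T | T = T
~S <-> (((Q & R) nor P) | ~P) = F <-> T = F
Thus Statement 1 is false.

Statement 2: Formalization: ~(S <-> Q) -> P

S <-> Q = T <-> F = F
~(S <-> Q) = ~F = T
~(S <-> Q) -> P = T -> F = F
Hence Statement 2 is false.

Statement 1 false, Statement 2 false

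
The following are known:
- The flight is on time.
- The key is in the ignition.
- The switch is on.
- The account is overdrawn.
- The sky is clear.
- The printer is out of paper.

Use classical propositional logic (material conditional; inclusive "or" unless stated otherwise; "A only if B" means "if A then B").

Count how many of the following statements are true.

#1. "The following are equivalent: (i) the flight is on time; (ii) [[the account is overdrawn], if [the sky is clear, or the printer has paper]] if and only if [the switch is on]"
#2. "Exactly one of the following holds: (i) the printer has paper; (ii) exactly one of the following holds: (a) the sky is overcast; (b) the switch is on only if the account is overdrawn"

2

Let P = "the flight is delayed" (F), U = "the sky is overcast" (F), V = "the printer has paper" (F), S = "the account is overdrawn" (T), R = "the switch is on" (T).

#1: Parsed as ~P <-> (((~U | V) -> S) <-> R)

~P = ~F = T
~U = ~F = T
~U | V = T | F = T
(~U | V) -> S = T -> T = T
((~U | V) -> S) <-> R = T <-> T = T
~P <-> (((~U | V) -> S) <-> R) = T <-> T = T
Hence #1 is true.

#2: In symbols: V xor (U xor (R -> S))

R -> S = T -> T = T
U xor (R -> S) = F xor T = T
V xor (U xor (R -> S)) = F xor T = T
So #2 is true.

Count: 2.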